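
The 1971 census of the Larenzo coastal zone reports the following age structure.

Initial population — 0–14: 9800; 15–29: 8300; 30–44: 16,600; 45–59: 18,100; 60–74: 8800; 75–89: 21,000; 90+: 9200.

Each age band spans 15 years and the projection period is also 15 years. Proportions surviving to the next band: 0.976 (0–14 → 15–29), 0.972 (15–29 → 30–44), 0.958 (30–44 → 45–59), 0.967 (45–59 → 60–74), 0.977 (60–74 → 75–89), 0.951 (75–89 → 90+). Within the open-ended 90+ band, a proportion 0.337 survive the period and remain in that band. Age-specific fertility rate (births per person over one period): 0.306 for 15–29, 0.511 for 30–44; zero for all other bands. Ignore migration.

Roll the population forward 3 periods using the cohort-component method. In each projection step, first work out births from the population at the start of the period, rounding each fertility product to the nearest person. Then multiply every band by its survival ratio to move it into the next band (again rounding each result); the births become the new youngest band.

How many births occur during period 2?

Period 1:
Births: 8300 × 0.306 = 2540  |  16600 × 0.511 = 8483 → 11023
15–29: 9800 × 0.976 = 9565
30–44: 8300 × 0.972 = 8068
45–59: 16600 × 0.958 = 15903
60–74: 18100 × 0.967 = 17503
75–89: 8800 × 0.977 = 8598
90+: 21000 × 0.951 + 9200 × 0.337 = 19971 + 3100 = 23071
Giving 11023 / 9565 / 8068 / 15903 / 17503 / 8598 / 23071.
Period 2:
Births: 9565 × 0.306 = 2927  |  8068 × 0.511 = 4123 → 7050
15–29: 11023 × 0.976 = 10758
30–44: 9565 × 0.972 = 9297
45–59: 8068 × 0.958 = 7729
60–74: 15903 × 0.967 = 15378
75–89: 17503 × 0.977 = 17100
90+: 8598 × 0.951 + 23071 × 0.337 = 8177 + 7775 = 15952
Giving 7050 / 10758 / 9297 / 7729 / 15378 / 17100 / 15952.

7050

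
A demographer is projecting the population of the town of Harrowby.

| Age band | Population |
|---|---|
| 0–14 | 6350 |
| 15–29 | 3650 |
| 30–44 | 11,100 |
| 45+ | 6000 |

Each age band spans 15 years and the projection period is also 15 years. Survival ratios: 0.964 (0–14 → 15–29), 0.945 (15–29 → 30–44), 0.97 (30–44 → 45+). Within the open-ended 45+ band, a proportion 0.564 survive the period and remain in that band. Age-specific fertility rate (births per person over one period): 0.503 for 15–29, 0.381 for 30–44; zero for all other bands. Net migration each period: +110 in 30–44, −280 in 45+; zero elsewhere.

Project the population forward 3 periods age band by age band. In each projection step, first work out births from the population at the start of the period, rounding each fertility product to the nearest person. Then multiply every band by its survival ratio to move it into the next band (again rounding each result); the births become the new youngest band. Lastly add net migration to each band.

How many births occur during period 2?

4435

Period 1.
Births: 3650 × 0.503 = 1836  |  11100 × 0.381 = 4229 → total 6065
15–29: 6350 × 0.964 = 6121
30–44: 3650 × 0.945 = 3449
45+: 11100 × 0.97 + 6000 × 0.564 = 10767 + 3384 = 14151
Net migration: 30–44 + 110 → 3559; 45+ − 280 → 13871
Population now: 0–14=6065, 15–29=6121, 30–44=3559, 45+=13871
Period 2.
Births: 6121 × 0.503 = 3079  |  3559 × 0.381 = 1356 → total 4435
15–29: 6065 × 0.964 = 5847
30–44: 6121 × 0.945 = 5784
45+: 3559 × 0.97 + 13871 × 0.564 = 3452 + 7823 = 11275
Net migration: 30–44 + 110 → 5894; 45+ − 280 → 10995
Population now: 0–14=4435, 15–29=5847, 30–44=5894, 45+=10995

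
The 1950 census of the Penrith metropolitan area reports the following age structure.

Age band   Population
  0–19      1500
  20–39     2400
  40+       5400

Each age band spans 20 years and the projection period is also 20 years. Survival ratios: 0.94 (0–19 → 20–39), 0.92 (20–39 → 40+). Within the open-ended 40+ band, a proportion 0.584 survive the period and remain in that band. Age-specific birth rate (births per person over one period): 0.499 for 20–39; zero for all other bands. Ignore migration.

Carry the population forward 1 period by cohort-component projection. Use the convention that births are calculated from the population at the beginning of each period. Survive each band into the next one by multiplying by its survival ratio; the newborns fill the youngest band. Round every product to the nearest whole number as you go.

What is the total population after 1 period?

After projecting period 1:
Births: 2400 × 0.499 = 1198
20–39: 1500 × 0.94 = 1410
40+: 2400 × 0.92 + 5400 × 0.584 = 2208 + 3154 = 5362
→ [1198, 1410, 5362]
Total after period 1: 1198 + 1410 + 5362 = 7970

7970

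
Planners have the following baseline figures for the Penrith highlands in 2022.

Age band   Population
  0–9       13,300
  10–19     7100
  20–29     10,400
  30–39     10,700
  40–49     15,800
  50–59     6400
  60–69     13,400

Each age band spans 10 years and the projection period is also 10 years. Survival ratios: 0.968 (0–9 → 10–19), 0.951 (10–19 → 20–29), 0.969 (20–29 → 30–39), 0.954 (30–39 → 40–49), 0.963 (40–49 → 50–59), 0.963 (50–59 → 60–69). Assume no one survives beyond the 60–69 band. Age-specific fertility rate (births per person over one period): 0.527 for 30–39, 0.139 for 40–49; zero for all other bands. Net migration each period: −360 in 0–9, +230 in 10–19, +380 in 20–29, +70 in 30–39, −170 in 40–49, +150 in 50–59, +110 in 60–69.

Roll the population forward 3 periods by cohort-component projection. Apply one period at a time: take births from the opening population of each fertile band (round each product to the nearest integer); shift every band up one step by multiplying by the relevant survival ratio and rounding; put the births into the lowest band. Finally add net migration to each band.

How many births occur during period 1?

7835

Numbering the groups 1..7 from youngest to oldest:
After projecting period 1:
Births: 10700 × 0.527 = 5639 ; 15800 × 0.139 = 2196 → total 7835
Group 2: 13300 × 0.968 = 12874
Group 3: 7100 × 0.951 = 6752
Group 4: 10400 × 0.969 = 10078
Group 5: 10700 × 0.954 = 10208
Group 6: 15800 × 0.963 = 15215
Group 7: 6400 × 0.963 = 6163
Net migration: Group 1 − 360 → 7475; Group 2 + 230 → 13104; Group 3 + 380 → 7132; Group 4 + 70 → 10148; Group 5 − 170 → 10038; Group 6 + 150 → 15365; Group 7 + 110 → 6273
Giving 7475 / 13104 / 7132 / 10148 / 10038 / 15365 / 6273.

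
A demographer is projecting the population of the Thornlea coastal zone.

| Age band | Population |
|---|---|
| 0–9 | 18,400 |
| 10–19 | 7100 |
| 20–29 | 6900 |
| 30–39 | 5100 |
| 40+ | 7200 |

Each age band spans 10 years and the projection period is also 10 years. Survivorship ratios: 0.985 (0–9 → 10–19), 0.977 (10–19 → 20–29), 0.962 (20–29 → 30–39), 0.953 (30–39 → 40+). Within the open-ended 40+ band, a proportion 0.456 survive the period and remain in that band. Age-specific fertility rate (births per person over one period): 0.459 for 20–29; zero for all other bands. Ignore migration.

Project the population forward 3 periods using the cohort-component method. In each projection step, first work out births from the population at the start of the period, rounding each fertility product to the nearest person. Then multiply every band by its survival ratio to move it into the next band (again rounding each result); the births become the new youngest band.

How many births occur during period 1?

— Period 1 —
Births: 6900 × 0.459 = 3167
10–19: 18400 × 0.985 = 18124
20–29: 7100 × 0.977 = 6937
30–39: 6900 × 0.962 = 6638
40+: 5100 × 0.953 + 7200 × 0.456 = 4860 + 3283 = 8143
→ [3167, 18124, 6937, 6638, 8143]

3167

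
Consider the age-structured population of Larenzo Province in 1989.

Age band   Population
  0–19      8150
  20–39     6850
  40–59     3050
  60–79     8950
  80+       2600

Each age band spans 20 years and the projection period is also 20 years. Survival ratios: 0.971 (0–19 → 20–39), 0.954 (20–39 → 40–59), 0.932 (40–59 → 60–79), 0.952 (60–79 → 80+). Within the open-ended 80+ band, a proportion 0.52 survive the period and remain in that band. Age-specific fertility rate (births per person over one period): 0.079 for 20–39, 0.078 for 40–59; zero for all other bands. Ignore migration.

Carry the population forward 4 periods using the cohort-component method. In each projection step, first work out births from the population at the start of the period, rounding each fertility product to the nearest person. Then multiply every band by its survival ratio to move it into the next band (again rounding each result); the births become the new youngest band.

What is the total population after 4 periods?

(Groups numbered youngest = 1 to oldest = 5.)
— Period 1 —
Births: 6850 × 0.079 = 541  |  3050 × 0.078 = 238 ⇒ total 779
Group 2: 8150 × 0.971 = 7914
Group 3: 6850 × 0.954 = 6535
Group 4: 3050 × 0.932 = 2843
Group 5: 8950 × 0.952 + 2600 × 0.52 = 8520 + 1352 = 9872
Population now: 0–19=779, 20–39=7914, 40–59=6535, 60–79=2843, 80+=9872
— Period 2 —
Births: 7914 × 0.079 = 625  |  6535 × 0.078 = 510 ⇒ total 1135
Group 2: 779 × 0.971 = 756
Group 3: 7914 × 0.954 = 7550
Group 4: 6535 × 0.932 = 6091
Group 5: 2843 × 0.952 + 9872 × 0.52 = 2707 + 5133 = 7840
Population now: 0–19=1135, 20–39=756, 40–59=7550, 60–79=6091, 80+=7840
— Period 3 —
Births: 756 × 0.079 = 60  |  7550 × 0.078 = 589 ⇒ total 649
Group 2: 1135 × 0.971 = 1102
Group 3: 756 × 0.954 = 721
Group 4: 7550 × 0.932 = 7037
Group 5: 6091 × 0.952 + 7840 × 0.52 = 5799 + 4077 = 9876
Population now: 0–19=649, 20–39=1102, 40–59=721, 60–79=7037, 80+=9876
— Period 4 —
Births: 1102 × 0.079 = 87  |  721 × 0.078 = 56 ⇒ total 143
Group 2: 649 × 0.971 = 630
Group 3: 1102 × 0.954 = 1051
Group 4: 721 × 0.932 = 672
Group 5: 7037 × 0.952 + 9876 × 0.52 = 6699 + 5136 = 11835
Population now: 0–19=143, 20–39=630, 40–59=1051, 60–79=672, 80+=11835
Total after period 4: 143 + 630 + 1051 + 672 + 11835 = 14331

14331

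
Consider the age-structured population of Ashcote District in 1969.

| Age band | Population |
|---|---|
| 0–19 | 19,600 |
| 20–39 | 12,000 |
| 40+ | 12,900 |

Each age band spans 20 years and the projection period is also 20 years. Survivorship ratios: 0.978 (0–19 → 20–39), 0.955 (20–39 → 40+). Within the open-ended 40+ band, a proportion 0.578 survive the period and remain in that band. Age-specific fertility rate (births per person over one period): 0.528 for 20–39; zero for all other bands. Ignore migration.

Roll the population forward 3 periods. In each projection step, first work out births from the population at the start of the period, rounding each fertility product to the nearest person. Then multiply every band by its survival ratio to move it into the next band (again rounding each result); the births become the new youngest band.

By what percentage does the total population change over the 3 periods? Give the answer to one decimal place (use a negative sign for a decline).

-19.1

Let band 1 be 0–19 through band 3 = 40+.
[period 1]
Births: 12000 × 0.528 = 6336
Band 2: 19600 × 0.978 = 19169
Band 3: 12000 × 0.955 + 12900 × 0.578 = 11460 + 7456 = 18916
→ [6336, 19169, 18916]
[period 2]
Births: 19169 × 0.528 = 10121
Band 2: 6336 × 0.978 = 6197
Band 3: 19169 × 0.955 + 18916 × 0.578 = 18306 + 10933 = 29239
→ [10121, 6197, 29239]
[period 3]
Births: 6197 × 0.528 = 3272
Band 2: 10121 × 0.978 = 9898
Band 3: 6197 × 0.955 + 29239 × 0.578 = 5918 + 16900 = 22818
→ [3272, 9898, 22818]
Total: 44500 → 35988; change = -8512; percentage change = -19.1%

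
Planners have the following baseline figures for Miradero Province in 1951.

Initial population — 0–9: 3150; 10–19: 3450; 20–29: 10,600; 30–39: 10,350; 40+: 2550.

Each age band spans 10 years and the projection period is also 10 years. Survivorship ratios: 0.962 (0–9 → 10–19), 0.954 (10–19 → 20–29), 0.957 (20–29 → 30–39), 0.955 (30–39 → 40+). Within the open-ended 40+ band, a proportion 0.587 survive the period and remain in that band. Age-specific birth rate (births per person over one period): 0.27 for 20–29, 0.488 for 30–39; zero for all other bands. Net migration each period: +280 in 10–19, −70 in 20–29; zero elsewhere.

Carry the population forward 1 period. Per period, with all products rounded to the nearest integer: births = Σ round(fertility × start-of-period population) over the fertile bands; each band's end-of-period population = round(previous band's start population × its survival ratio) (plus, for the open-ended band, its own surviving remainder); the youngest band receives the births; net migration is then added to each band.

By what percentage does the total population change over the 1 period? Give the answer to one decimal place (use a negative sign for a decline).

19.5

Call the groups 1 to 5, youngest first.
— Period 1 —
Births: 10600 * 0.27 = 2862  |  10350 * 0.488 = 5051 → total 7913
Group 2: 3150 * 0.962 = 3030
Group 3: 3450 * 0.954 = 3291
Group 4: 10600 * 0.957 = 10144
Group 5: 10350 * 0.955 + 2550 * 0.587 = 9884 + 1497 = 11381
Net migration: Group 2 + 280 → 3310; Group 3 − 70 → 3221
→ [7913, 3310, 3221, 10144, 11381]
Total: 30100 → 35969; change = 5869; percentage change = 19.5%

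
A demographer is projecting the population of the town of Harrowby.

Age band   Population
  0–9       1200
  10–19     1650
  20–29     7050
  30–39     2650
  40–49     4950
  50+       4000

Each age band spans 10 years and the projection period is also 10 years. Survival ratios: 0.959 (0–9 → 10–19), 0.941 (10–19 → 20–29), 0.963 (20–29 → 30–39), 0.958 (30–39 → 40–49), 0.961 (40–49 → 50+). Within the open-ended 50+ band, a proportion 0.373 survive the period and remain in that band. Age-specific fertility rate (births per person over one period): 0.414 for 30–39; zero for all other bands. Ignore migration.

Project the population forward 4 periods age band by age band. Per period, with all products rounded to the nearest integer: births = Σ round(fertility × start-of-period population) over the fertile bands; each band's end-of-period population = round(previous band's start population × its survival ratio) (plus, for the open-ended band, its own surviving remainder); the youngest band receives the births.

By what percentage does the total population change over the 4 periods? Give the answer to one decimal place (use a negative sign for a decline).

-54.0

Period 1.
Births: 2650 × 0.414 = 1097
10–19: 1200 × 0.959 = 1151
20–29: 1650 × 0.941 = 1553
30–39: 7050 × 0.963 = 6789
40–49: 2650 × 0.958 = 2539
50+: 4950 × 0.961 + 4000 × 0.373 = 4757 + 1492 = 6249
→ [1097, 1151, 1553, 6789, 2539, 6249]
Period 2.
Births: 6789 × 0.414 = 2811
10–19: 1097 × 0.959 = 1052
20–29: 1151 × 0.941 = 1083
30–39: 1553 × 0.963 = 1496
40–49: 6789 × 0.958 = 6504
50+: 2539 × 0.961 + 6249 × 0.373 = 2440 + 2331 = 4771
→ [2811, 1052, 1083, 1496, 6504, 4771]
Period 3.
Births: 1496 × 0.414 = 619
10–19: 2811 × 0.959 = 2696
20–29: 1052 × 0.941 = 990
30–39: 1083 × 0.963 = 1043
40–49: 1496 × 0.958 = 1433
50+: 6504 × 0.961 + 4771 × 0.373 = 6250 + 1780 = 8030
→ [619, 2696, 990, 1043, 1433, 8030]
Period 4.
Births: 1043 × 0.414 = 432
10–19: 619 × 0.959 = 594
20–29: 2696 × 0.941 = 2537
30–39: 990 × 0.963 = 953
40–49: 1043 × 0.958 = 999
50+: 1433 × 0.961 + 8030 × 0.373 = 1377 + 2995 = 4372
→ [432, 594, 2537, 953, 999, 4372]
Total: 21500 → 9887; change = -11613; percentage change = -54.0%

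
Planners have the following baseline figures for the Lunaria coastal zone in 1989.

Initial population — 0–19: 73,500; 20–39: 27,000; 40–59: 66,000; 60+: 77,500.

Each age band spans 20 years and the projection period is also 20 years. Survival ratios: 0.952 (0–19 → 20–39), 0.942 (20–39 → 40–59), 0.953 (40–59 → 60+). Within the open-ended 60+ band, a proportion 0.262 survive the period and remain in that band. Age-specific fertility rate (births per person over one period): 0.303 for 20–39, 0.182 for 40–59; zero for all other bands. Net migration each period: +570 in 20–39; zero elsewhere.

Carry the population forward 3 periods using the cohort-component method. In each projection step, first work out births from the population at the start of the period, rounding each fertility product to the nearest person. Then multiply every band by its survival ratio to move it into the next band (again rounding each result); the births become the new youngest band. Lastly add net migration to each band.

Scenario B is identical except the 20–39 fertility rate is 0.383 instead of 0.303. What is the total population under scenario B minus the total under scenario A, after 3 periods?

Numbering the bands 1..4 from youngest to oldest:
Period 1:
Births: 27000 × 0.303 = 8181  |  66000 × 0.182 = 12012 → 20193
Band 2: 73500 × 0.952 = 69972
Band 3: 27000 × 0.942 = 25434
Band 4: 66000 × 0.953 + 77500 × 0.262 = 62898 + 20305 = 83203
Net migration: Band 2 + 570 → 70542
Population now: 0–19=20193, 20–39=70542, 40–59=25434, 60+=83203
Period 2:
Births: 70542 × 0.303 = 21374  |  25434 × 0.182 = 4629 → 26003
Band 2: 20193 × 0.952 = 19224
Band 3: 70542 × 0.942 = 66451
Band 4: 25434 × 0.953 + 83203 × 0.262 = 24239 + 21799 = 46038
Net migration: Band 2 + 570 → 19794
Population now: 0–19=26003, 20–39=19794, 40–59=66451, 60+=46038
Period 3:
Births: 19794 × 0.303 = 5998  |  66451 × 0.182 = 12094 → 18092
Band 2: 26003 × 0.952 = 24755
Band 3: 19794 × 0.942 = 18646
Band 4: 66451 × 0.953 + 46038 × 0.262 = 63328 + 12062 = 75390
Net migration: Band 2 + 570 → 25325
Population now: 0–19=18092, 20–39=25325, 40–59=18646, 60+=75390
Scenario A total after 3 periods: 137453
Scenario B projection —
Period 1:
Births: 27000 × 0.383 = 10341  |  66000 × 0.182 = 12012 → 22353
Band 2: 73500 × 0.952 = 69972
Band 3: 27000 × 0.942 = 25434
Band 4: 66000 × 0.953 + 77500 × 0.262 = 62898 + 20305 = 83203
Net migration: Band 2 + 570 → 70542
Population now: 0–19=22353, 20–39=70542, 40–59=25434, 60+=83203
Period 2:
Births: 70542 × 0.383 = 27018  |  25434 × 0.182 = 4629 → 31647
Band 2: 22353 × 0.952 = 21280
Band 3: 70542 × 0.942 = 66451
Band 4: 25434 × 0.953 + 83203 × 0.262 = 24239 + 21799 = 46038
Net migration: Band 2 + 570 → 21850
Population now: 0–19=31647, 20–39=21850, 40–59=66451, 60+=46038
Period 3:
Births: 21850 × 0.383 = 8369  |  66451 × 0.182 = 12094 → 20463
Band 2: 31647 × 0.952 = 30128
Band 3: 21850 × 0.942 = 20583
Band 4: 66451 × 0.953 + 46038 × 0.262 = 63328 + 12062 = 75390
Net migration: Band 2 + 570 → 30698
Population now: 0–19=20463, 20–39=30698, 40–59=20583, 60+=75390
Scenario B total after 3 periods: 147134
Difference B − A = 147134 − 137453 = 9681

9681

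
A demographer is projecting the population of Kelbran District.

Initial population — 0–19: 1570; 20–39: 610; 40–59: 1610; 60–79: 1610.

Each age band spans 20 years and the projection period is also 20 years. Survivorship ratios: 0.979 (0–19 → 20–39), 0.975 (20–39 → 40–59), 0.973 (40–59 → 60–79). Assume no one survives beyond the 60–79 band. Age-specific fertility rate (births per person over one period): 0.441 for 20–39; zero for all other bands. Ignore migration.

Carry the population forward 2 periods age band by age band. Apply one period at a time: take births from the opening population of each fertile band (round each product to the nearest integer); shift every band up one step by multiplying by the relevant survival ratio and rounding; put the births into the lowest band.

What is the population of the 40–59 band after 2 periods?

(Groups numbered youngest = 1 to oldest = 4.)
[period 1]
Births: 610 × 0.441 = 269
Group 2: 1570 × 0.979 = 1537
Group 3: 610 × 0.975 = 595
Group 4: 1610 × 0.973 = 1567
End of period: [269, 1537, 595, 1567]
[period 2]
Births: 1537 × 0.441 = 678
Group 2: 269 × 0.979 = 263
Group 3: 1537 × 0.975 = 1499
Group 4: 595 × 0.973 = 579
End of period: [678, 263, 1499, 579]

1499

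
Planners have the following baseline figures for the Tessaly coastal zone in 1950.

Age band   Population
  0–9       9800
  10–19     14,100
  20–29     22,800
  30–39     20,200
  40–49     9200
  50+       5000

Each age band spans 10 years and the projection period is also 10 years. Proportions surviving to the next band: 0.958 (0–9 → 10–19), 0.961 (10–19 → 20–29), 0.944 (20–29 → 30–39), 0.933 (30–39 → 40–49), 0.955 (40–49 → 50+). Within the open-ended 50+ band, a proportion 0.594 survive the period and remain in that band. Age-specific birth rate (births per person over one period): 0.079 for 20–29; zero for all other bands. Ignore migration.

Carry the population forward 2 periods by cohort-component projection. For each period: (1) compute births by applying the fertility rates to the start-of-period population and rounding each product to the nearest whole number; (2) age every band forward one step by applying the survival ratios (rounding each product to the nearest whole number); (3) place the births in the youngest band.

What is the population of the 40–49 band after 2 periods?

20081

Call the groups 1 to 6, youngest first.
Period 1.
Births: 22800 × 0.079 = 1801
Group 2: 9800 × 0.958 = 9388
Group 3: 14100 × 0.961 = 13550
Group 4: 22800 × 0.944 = 21523
Group 5: 20200 × 0.933 = 18847
Group 6: 9200 × 0.955 + 5000 × 0.594 = 8786 + 2970 = 11756
Giving 1801 / 9388 / 13550 / 21523 / 18847 / 11756.
Period 2.
Births: 13550 × 0.079 = 1070
Group 2: 1801 × 0.958 = 1725
Group 3: 9388 × 0.961 = 9022
Group 4: 13550 × 0.944 = 12791
Group 5: 21523 × 0.933 = 20081
Group 6: 18847 × 0.955 + 11756 × 0.594 = 17999 + 6983 = 24982
Giving 1070 / 1725 / 9022 / 12791 / 20081 / 24982.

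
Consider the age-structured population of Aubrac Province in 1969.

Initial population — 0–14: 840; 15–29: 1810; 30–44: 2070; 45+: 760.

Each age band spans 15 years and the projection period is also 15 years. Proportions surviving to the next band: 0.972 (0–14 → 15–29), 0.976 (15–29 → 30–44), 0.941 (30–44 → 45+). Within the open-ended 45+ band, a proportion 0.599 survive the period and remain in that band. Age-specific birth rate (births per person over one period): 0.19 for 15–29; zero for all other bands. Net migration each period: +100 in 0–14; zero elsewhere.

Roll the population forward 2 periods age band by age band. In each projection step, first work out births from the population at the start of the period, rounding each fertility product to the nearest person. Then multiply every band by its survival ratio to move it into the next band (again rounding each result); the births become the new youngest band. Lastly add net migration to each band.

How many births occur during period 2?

After projecting period 1:
Births: 1810 × 0.19 = 344
15–29: 840 × 0.972 = 816
30–44: 1810 × 0.976 = 1767
45+: 2070 × 0.941 + 760 × 0.599 = 1948 + 455 = 2403
Net migration: 0–14 + 100 → 444
End of period: [444, 816, 1767, 2403]
After projecting period 2:
Births: 816 × 0.19 = 155
15–29: 444 × 0.972 = 432
30–44: 816 × 0.976 = 796
45+: 1767 × 0.941 + 2403 × 0.599 = 1663 + 1439 = 3102
Net migration: 0–14 + 100 → 255
End of period: [255, 432, 796, 3102]

155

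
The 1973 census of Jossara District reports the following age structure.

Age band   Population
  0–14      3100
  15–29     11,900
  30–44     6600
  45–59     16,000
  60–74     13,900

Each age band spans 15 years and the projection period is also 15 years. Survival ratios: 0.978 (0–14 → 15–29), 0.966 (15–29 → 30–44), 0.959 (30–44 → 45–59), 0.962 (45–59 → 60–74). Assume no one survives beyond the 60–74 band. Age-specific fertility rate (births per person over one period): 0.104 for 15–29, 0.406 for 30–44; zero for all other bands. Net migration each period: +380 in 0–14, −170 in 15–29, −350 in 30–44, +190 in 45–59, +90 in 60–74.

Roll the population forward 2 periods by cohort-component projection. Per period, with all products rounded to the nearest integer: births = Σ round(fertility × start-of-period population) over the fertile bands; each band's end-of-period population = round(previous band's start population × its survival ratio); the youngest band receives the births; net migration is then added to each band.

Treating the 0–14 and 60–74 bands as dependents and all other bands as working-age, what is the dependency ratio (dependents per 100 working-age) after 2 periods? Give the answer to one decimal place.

66.7

Period 1.
Births: 11900 × 0.104 = 1238, 6600 × 0.406 = 2680 → 3918
15–29: 3100 × 0.978 = 3032
30–44: 11900 × 0.966 = 11495
45–59: 6600 × 0.959 = 6329
60–74: 16000 × 0.962 = 15392
Net migration: 0–14 + 380 → 4298; 15–29 − 170 → 2862; 30–44 − 350 → 11145; 45–59 + 190 → 6519; 60–74 + 90 → 15482
Population now: 0–14=4298, 15–29=2862, 30–44=11145, 45–59=6519, 60–74=15482
Period 2.
Births: 2862 × 0.104 = 298, 11145 × 0.406 = 4525 → 4823
15–29: 4298 × 0.978 = 4203
30–44: 2862 × 0.966 = 2765
45–59: 11145 × 0.959 = 10688
60–74: 6519 × 0.962 = 6271
Net migration: 0–14 + 380 → 5203; 15–29 − 170 → 4033; 30–44 − 350 → 2415; 45–59 + 190 → 10878; 60–74 + 90 → 6361
Population now: 0–14=5203, 15–29=4033, 30–44=2415, 45–59=10878, 60–74=6361
Dependents (band 0–14 + band 60–74) = 5203 + 6361 = 11564; working-age = 17326; ratio = 11564/17326 × 100 = 66.7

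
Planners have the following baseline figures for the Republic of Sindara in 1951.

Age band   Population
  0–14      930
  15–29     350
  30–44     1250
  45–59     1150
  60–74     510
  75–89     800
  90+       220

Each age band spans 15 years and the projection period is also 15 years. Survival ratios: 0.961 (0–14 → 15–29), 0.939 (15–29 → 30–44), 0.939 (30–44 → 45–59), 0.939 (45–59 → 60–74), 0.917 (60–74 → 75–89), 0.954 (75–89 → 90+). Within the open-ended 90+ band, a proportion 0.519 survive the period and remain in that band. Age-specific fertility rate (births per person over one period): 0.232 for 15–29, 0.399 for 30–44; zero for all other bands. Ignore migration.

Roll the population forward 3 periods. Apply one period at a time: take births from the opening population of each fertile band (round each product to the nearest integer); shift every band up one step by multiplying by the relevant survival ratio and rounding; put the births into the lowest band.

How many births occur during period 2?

338

[period 1]
Births: 350 * 0.232 = 81  |  1250 * 0.399 = 499 — total 580
15–29: 930 * 0.961 = 894
30–44: 350 * 0.939 = 329
45–59: 1250 * 0.939 = 1174
60–74: 1150 * 0.939 = 1080
75–89: 510 * 0.917 = 468
90+: 800 * 0.954 + 220 * 0.519 = 763 + 114 = 877
End of period: [580, 894, 329, 1174, 1080, 468, 877]
[period 2]
Births: 894 * 0.232 = 207  |  329 * 0.399 = 131 — total 338
15–29: 580 * 0.961 = 557
30–44: 894 * 0.939 = 839
45–59: 329 * 0.939 = 309
60–74: 1174 * 0.939 = 1102
75–89: 1080 * 0.917 = 990
90+: 468 * 0.954 + 877 * 0.519 = 446 + 455 = 901
End of period: [338, 557, 839, 309, 1102, 990, 901]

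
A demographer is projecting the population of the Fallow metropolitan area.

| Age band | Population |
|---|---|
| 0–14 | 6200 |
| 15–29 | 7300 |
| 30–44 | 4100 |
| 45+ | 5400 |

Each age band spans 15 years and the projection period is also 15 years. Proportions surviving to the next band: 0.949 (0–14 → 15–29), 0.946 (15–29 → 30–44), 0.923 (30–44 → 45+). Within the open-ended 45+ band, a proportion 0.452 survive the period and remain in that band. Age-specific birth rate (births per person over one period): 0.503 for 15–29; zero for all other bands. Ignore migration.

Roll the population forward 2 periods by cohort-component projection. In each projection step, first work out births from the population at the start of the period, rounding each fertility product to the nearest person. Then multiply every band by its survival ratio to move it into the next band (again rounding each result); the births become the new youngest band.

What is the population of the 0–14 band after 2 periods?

2960

Let group 1 be 0–14 through group 4 = 45+.
Period 1:
Births: 7300 × 0.503 = 3672
Group 2: 6200 × 0.949 = 5884
Group 3: 7300 × 0.946 = 6906
Group 4: 4100 × 0.923 + 5400 × 0.452 = 3784 + 2441 = 6225
End of period: [3672, 5884, 6906, 6225]
Period 2:
Births: 5884 × 0.503 = 2960
Group 2: 3672 × 0.949 = 3485
Group 3: 5884 × 0.946 = 5566
Group 4: 6906 × 0.923 + 6225 × 0.452 = 6374 + 2814 = 9188
End of period: [2960, 3485, 5566, 9188]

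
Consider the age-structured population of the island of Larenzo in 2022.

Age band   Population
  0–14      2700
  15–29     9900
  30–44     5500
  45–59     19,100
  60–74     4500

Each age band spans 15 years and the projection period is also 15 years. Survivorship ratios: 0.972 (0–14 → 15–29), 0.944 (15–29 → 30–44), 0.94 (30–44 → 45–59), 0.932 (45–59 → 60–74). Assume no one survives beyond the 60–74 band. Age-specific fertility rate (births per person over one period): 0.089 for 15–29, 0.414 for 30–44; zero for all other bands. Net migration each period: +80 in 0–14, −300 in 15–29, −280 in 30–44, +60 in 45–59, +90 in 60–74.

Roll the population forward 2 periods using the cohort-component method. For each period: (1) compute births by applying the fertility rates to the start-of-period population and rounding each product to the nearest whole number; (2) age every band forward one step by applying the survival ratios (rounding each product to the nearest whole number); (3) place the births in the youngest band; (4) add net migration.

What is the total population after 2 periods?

22347

(Groups numbered youngest = 1 to oldest = 5.)
— Period 1 —
Births: 9900 × 0.089 = 881  |  5500 × 0.414 = 2277 ⇒ total 3158
Group 2: 2700 × 0.972 = 2624
Group 3: 9900 × 0.944 = 9346
Group 4: 5500 × 0.94 = 5170
Group 5: 19100 × 0.932 = 17801
Net migration: Group 1 + 80 → 3238; Group 2 − 300 → 2324; Group 3 − 280 → 9066; Group 4 + 60 → 5230; Group 5 + 90 → 17891
Giving 3238 / 2324 / 9066 / 5230 / 17891.
— Period 2 —
Births: 2324 × 0.089 = 207  |  9066 × 0.414 = 3753 ⇒ total 3960
Group 2: 3238 × 0.972 = 3147
Group 3: 2324 × 0.944 = 2194
Group 4: 9066 × 0.94 = 8522
Group 5: 5230 × 0.932 = 4874
Net migration: Group 1 + 80 → 4040; Group 2 − 300 → 2847; Group 3 − 280 → 1914; Group 4 + 60 → 8582; Group 5 + 90 → 4964
Giving 4040 / 2847 / 1914 / 8582 / 4964.
Total after period 2: 4040 + 2847 + 1914 + 8582 + 4964 = 22347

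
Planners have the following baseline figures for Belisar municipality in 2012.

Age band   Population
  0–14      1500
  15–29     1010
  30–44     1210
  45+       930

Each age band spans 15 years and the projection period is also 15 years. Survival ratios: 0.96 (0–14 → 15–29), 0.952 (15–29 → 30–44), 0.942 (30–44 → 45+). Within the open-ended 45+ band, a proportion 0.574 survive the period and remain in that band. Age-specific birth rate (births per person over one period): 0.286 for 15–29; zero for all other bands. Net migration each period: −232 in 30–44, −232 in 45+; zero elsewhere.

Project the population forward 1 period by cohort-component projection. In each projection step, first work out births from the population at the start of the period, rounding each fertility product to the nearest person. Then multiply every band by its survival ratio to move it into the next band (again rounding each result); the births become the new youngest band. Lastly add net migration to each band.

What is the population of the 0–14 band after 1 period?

Numbering the bands 1..4 from youngest to oldest:
Period 1.
Births: 1010 × 0.286 = 289
Band 2: 1500 × 0.96 = 1440
Band 3: 1010 × 0.952 = 962
Band 4: 1210 × 0.942 + 930 × 0.574 = 1140 + 534 = 1674
Net migration: Band 3 − 232 → 730; Band 4 − 232 → 1442
Population now: 0–14=289, 15–29=1440, 30–44=730, 45+=1442

289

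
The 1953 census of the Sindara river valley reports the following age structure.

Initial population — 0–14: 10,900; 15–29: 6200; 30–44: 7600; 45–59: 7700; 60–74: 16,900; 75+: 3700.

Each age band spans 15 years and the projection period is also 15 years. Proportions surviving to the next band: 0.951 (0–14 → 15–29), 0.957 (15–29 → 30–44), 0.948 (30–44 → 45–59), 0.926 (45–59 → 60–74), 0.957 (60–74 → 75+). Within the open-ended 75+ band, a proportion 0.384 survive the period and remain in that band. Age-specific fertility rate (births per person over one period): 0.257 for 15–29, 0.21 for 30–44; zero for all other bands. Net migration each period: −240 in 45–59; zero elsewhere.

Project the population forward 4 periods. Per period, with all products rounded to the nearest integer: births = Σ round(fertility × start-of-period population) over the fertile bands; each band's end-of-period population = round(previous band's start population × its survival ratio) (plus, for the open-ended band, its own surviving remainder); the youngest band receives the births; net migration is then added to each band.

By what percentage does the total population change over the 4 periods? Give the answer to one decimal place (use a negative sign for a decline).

Period 1:
Births: 6200 × 0.257 = 1593, 7600 × 0.21 = 1596 → total 3189
15–29: 10900 × 0.951 = 10366
30–44: 6200 × 0.957 = 5933
45–59: 7600 × 0.948 = 7205
60–74: 7700 × 0.926 = 7130
75+: 16900 × 0.957 + 3700 × 0.384 = 16173 + 1421 = 17594
Net migration: 45–59 − 240 → 6965
Giving 3189 / 10366 / 5933 / 6965 / 7130 / 17594.
Period 2:
Births: 10366 × 0.257 = 2664, 5933 × 0.21 = 1246 → total 3910
15–29: 3189 × 0.951 = 3033
30–44: 10366 × 0.957 = 9920
45–59: 5933 × 0.948 = 5624
60–74: 6965 × 0.926 = 6450
75+: 7130 × 0.957 + 17594 × 0.384 = 6823 + 6756 = 13579
Net migration: 45–59 − 240 → 5384
Giving 3910 / 3033 / 9920 / 5384 / 6450 / 13579.
Period 3:
Births: 3033 × 0.257 = 779, 9920 × 0.21 = 2083 → total 2862
15–29: 3910 × 0.951 = 3718
30–44: 3033 × 0.957 = 2903
45–59: 9920 × 0.948 = 9404
60–74: 5384 × 0.926 = 4986
75+: 6450 × 0.957 + 13579 × 0.384 = 6173 + 5214 = 11387
Net migration: 45–59 − 240 → 9164
Giving 2862 / 3718 / 2903 / 9164 / 4986 / 11387.
Period 4:
Births: 3718 × 0.257 = 956, 2903 × 0.21 = 610 → total 1566
15–29: 2862 × 0.951 = 2722
30–44: 3718 × 0.957 = 3558
45–59: 2903 × 0.948 = 2752
60–74: 9164 × 0.926 = 8486
75+: 4986 × 0.957 + 11387 × 0.384 = 4772 + 4373 = 9145
Net migration: 45–59 − 240 → 2512
Giving 1566 / 2722 / 3558 / 2512 / 8486 / 9145.
Total: 53000 → 27989; change = -25011; percentage change = -47.2%

-47.2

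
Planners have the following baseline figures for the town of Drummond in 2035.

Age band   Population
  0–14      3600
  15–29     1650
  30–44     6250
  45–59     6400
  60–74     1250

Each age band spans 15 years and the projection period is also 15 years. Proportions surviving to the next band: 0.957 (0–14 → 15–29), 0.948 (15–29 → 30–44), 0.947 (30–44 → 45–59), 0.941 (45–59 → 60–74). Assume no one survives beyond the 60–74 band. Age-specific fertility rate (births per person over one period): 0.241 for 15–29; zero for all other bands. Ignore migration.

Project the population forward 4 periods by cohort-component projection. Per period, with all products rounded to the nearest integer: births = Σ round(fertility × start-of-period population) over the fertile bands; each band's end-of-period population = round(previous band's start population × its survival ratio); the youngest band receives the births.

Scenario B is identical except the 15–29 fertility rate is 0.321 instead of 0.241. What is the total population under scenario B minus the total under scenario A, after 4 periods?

581

Period 1.
Births: 1650 * 0.241 = 398
15–29: 3600 * 0.957 = 3445
30–44: 1650 * 0.948 = 1564
45–59: 6250 * 0.947 = 5919
60–74: 6400 * 0.941 = 6022
→ [398, 3445, 1564, 5919, 6022]
Period 2.
Births: 3445 * 0.241 = 830
15–29: 398 * 0.957 = 381
30–44: 3445 * 0.948 = 3266
45–59: 1564 * 0.947 = 1481
60–74: 5919 * 0.941 = 5570
→ [830, 381, 3266, 1481, 5570]
Period 3.
Births: 381 * 0.241 = 92
15–29: 830 * 0.957 = 794
30–44: 381 * 0.948 = 361
45–59: 3266 * 0.947 = 3093
60–74: 1481 * 0.941 = 1394
→ [92, 794, 361, 3093, 1394]
Period 4.
Births: 794 * 0.241 = 191
15–29: 92 * 0.957 = 88
30–44: 794 * 0.948 = 753
45–59: 361 * 0.947 = 342
60–74: 3093 * 0.941 = 2911
→ [191, 88, 753, 342, 2911]
Scenario A total after 4 periods: 4285
Scenario B projection —
Period 1.
Births: 1650 * 0.321 = 530
15–29: 3600 * 0.957 = 3445
30–44: 1650 * 0.948 = 1564
45–59: 6250 * 0.947 = 5919
60–74: 6400 * 0.941 = 6022
→ [530, 3445, 1564, 5919, 6022]
Period 2.
Births: 3445 * 0.321 = 1106
15–29: 530 * 0.957 = 507
30–44: 3445 * 0.948 = 3266
45–59: 1564 * 0.947 = 1481
60–74: 5919 * 0.941 = 5570
→ [1106, 507, 3266, 1481, 5570]
Period 3.
Births: 507 * 0.321 = 163
15–29: 1106 * 0.957 = 1058
30–44: 507 * 0.948 = 481
45–59: 3266 * 0.947 = 3093
60–74: 1481 * 0.941 = 1394
→ [163, 1058, 481, 3093, 1394]
Period 4.
Births: 1058 * 0.321 = 340
15–29: 163 * 0.957 = 156
30–44: 1058 * 0.948 = 1003
45–59: 481 * 0.947 = 456
60–74: 3093 * 0.941 = 2911
→ [340, 156, 1003, 456, 2911]
Scenario B total after 4 periods: 4866
Difference B − A = 4866 − 4285 = 581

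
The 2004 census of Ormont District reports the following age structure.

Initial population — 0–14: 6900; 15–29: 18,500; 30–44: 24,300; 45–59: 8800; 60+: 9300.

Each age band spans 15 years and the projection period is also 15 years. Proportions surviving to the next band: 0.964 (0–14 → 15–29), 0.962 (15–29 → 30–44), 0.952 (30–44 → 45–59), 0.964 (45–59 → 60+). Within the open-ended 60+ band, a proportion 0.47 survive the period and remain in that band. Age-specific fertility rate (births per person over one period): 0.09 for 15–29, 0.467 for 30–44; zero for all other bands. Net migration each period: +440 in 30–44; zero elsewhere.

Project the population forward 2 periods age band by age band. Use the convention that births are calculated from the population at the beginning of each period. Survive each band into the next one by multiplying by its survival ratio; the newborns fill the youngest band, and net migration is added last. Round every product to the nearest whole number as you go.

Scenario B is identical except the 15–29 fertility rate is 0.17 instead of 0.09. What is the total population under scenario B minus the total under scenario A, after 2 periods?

Period 1:
Births: 18500 × 0.09 = 1665  |  24300 × 0.467 = 11348 → total 13013
15–29: 6900 × 0.964 = 6652
30–44: 18500 × 0.962 = 17797
45–59: 24300 × 0.952 = 23134
60+: 8800 × 0.964 + 9300 × 0.47 = 8483 + 4371 = 12854
Net migration: 30–44 + 440 → 18237
End of period: [13013, 6652, 18237, 23134, 12854]
Period 2:
Births: 6652 × 0.09 = 599  |  18237 × 0.467 = 8517 → total 9116
15–29: 13013 × 0.964 = 12545
30–44: 6652 × 0.962 = 6399
45–59: 18237 × 0.952 = 17362
60+: 23134 × 0.964 + 12854 × 0.47 = 22301 + 6041 = 28342
Net migration: 30–44 + 440 → 6839
End of period: [9116, 12545, 6839, 17362, 28342]
Scenario A total after 2 periods: 74204
Scenario B projection —
Period 1:
Births: 18500 × 0.17 = 3145  |  24300 × 0.467 = 11348 → total 14493
15–29: 6900 × 0.964 = 6652
30–44: 18500 × 0.962 = 17797
45–59: 24300 × 0.952 = 23134
60+: 8800 × 0.964 + 9300 × 0.47 = 8483 + 4371 = 12854
Net migration: 30–44 + 440 → 18237
End of period: [14493, 6652, 18237, 23134, 12854]
Period 2:
Births: 6652 × 0.17 = 1131  |  18237 × 0.467 = 8517 → total 9648
15–29: 14493 × 0.964 = 13971
30–44: 6652 × 0.962 = 6399
45–59: 18237 × 0.952 = 17362
60+: 23134 × 0.964 + 12854 × 0.47 = 22301 + 6041 = 28342
Net migration: 30–44 + 440 → 6839
End of period: [9648, 13971, 6839, 17362, 28342]
Scenario B total after 2 periods: 76162
Difference B − A = 76162 − 74204 = 1958

1958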